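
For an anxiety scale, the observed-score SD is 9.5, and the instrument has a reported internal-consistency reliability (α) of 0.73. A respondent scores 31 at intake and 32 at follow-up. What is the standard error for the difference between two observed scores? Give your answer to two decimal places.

6.98

SEM = 9.5000 × √(1 − 0.7300) = 9.5000 × √0.2700 ≈ 9.5000 × 0.5196 ≈ 4.9363
Standard error of the difference = 4.9363·√2 ≈ 6.9810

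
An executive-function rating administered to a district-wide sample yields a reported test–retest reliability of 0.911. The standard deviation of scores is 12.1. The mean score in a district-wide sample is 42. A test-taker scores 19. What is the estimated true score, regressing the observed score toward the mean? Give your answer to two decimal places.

21.05

T̂ = r·X + (1 − r)·M = 0.91100×19 + 0.08900×42 = 17.30900 + 3.73800 ≈ 21.04700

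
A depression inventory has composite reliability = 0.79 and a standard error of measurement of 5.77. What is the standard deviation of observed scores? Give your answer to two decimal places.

SD = SEM / √(1 − r) = 5.77 / √0.2100 ≈ 5.77 / 0.4583 ≈ 12.5912

12.59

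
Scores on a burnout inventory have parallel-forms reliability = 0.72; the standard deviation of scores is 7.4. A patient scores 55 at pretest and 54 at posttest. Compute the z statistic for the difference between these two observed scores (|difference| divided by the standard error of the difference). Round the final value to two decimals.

SEM = 7.400 · √(1 − 0.720) = 7.400 · √0.280 ≈ 7.400 · 0.529 ≈ 3.916
Standard error of the difference = 3.916·√2 ≈ 5.538
z = 1 / 5.538 ≈ 0.181

0.18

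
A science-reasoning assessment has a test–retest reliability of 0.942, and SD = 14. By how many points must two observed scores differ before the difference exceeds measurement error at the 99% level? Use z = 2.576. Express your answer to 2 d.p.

12.28

SEM = 14.00000·√(1 − 0.94200) ≈ 3.37165
SE_diff = √2 · SEM ≈ 4.76823
Smallest detectable difference = 2.576·4.76823 ≈ 12.28296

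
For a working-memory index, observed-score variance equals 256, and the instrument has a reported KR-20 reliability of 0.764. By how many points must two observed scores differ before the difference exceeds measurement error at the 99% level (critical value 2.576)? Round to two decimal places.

SD = √256 ≃ 16.000
SEM = 16.000×√(1 − 0.764) ≃ 7.773
SE_diff = SEM × √2 ≃ 7.773 × 1.414 ≃ 10.992
Minimum reliable difference = 2.576 × SE_diff ≃ 2.576 × 10.992 ≃ 28.316

28.32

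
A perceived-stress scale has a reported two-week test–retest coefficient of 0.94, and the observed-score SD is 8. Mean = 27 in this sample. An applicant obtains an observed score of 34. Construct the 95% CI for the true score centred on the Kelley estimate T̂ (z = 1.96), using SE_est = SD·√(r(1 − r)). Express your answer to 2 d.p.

T̂ = r·X + (1 − r)·M = 0.940*34 + 0.060*27 = 31.960 + 1.620 ≈ 33.580
SE_est = 8.000·√[r(1 − r)] ≈ 1.900
CI = 33.580 ± 1.96 * 1.900 → [29.856, 37.304]

[29.86, 37.30]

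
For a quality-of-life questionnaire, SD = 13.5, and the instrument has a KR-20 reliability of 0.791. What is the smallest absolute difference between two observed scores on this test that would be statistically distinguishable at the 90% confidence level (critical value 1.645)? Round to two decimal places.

SEM = 13.500 × √(1 − 0.791) = 13.500 × √0.209 ≈ 13.500 × 0.457 ≈ 6.172
SE_diff = SEM × √2 ≈ 6.172 × 1.414 ≈ 8.728
Minimum reliable difference = 1.645 × SE_diff ≈ 1.645 × 8.728 ≈ 14.358

14.36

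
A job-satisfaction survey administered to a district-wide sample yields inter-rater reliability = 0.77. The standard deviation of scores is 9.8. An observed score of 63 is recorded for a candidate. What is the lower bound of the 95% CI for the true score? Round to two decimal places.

53.79

SEM = 9.80000 × √(1 − 0.77000) = 9.80000 × √0.23000 ≈ 9.80000 × 0.47958 ≈ 4.69991
Half-width = 1.96×4.69991 ≈ 9.21183
Lower bound: 63 − 9.21183 = 53.78817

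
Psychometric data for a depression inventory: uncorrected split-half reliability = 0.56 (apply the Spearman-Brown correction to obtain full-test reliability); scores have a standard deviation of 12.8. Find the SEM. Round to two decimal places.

6.80

r_full = 2·0.56 / (1 + 0.56) ≃ 0.7179
SEM = 12.8000 * √(1 − 0.7179) = 12.8000 * √0.2821 ≃ 12.8000 * 0.5311 ≃ 6.7979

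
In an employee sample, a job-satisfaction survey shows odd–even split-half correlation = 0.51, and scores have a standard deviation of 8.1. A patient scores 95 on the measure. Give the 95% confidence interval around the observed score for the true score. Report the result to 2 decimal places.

[85.96, 104.04]

r_full = 2·0.51 / (1 + 0.51) ≈ 0.675
The standard error of measurement is 8.100*√(1 − 0.675) ≈ 8.100*0.570 ≈ 4.614.
Half-width = 1.96*4.614 ≈ 9.044
CI = 95 ± 9.044 → [85.956, 104.044]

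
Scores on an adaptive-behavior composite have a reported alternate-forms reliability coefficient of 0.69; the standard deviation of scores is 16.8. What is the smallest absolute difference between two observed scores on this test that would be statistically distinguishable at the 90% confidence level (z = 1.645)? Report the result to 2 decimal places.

21.76

SEM = 16.8000*√(1 − 0.6900) ≈ 9.3538
Standard error of the difference = 9.3538·√2 ≈ 13.2283
Minimum reliable difference = 1.645 * SE_diff ≈ 1.645 * 13.2283 ≈ 21.7606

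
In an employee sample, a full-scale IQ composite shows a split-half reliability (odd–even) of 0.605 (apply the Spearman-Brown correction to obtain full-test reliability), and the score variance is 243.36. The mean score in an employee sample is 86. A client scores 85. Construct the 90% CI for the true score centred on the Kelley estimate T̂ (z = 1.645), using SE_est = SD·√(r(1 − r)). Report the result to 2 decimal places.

SD = √243.36 = 15.6000
r_full = 2·0.605 / (1 + 0.605) ≈ 0.7539
T̂ = 0.7539(85) + 0.2461(86) ≈ 85.2461
SE_est = 15.6000×√(0.7539×0.2461) ≈ 6.7196
90% CI: 85.2461 ± 11.0537 ≈ (74.1924, 96.2998)

[74.19, 96.30]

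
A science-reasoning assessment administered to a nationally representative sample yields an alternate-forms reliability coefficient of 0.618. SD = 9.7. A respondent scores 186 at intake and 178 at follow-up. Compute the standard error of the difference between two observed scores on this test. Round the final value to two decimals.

The standard error of measurement is 9.7000·√(1 − 0.6180) ≈ 9.7000·0.6181 ≈ 5.9952.
SE_diff = SEM · √2 ≈ 5.9952 · 1.4142 ≈ 8.4785

8.48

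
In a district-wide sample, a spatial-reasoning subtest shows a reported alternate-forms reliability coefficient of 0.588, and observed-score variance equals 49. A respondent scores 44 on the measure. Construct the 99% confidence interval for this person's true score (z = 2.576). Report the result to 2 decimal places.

[32.43, 55.57]

SD = √49 = 7.00000
SEM = 7.00000*√(1 − 0.58800) ≈ 4.49311
2.576 * SEM ≈ 11.57424
CI = 44 ± 11.57424 → [32.42576, 55.57424]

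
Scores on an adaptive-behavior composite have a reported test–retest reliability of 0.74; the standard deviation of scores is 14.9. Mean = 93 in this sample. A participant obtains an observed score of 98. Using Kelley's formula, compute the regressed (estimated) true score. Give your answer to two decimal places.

T̂ = 0.7400(98) + 0.2600(93) ≈ 96.7000

96.70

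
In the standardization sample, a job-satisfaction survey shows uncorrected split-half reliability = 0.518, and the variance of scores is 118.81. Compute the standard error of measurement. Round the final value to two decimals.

SD = √118.81 = 10.900
Spearman-Brown: r = 2(0.518) / (1 + 0.518) = 1.036 / 1.518 ≃ 0.682
The standard error of measurement is 10.900·√(1 − 0.682) ≃ 10.900·0.563 ≃ 6.142.

6.14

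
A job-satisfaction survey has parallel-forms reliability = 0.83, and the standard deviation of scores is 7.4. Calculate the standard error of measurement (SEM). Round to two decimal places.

The standard error of measurement is 7.400*√(1 − 0.830) ≈ 7.400*0.412 ≈ 3.051.

3.05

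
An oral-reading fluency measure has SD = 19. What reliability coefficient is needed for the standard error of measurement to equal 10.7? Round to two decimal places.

0.68

Required reliability = 1 − (SEM/SD)² = 1 − 0.317 ≈ 0.683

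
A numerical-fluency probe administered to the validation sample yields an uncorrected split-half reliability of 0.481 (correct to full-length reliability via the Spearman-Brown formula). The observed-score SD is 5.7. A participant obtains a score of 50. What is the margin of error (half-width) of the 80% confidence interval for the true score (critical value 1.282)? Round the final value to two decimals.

4.33

r_full = 2·0.481 / (1 + 0.481) ≈ 0.6496
The standard error of measurement is 5.7000×√(1 − 0.6496) ≈ 5.7000×0.5920 ≈ 3.3743.
Margin = 1.282 × 3.3743 ≈ 4.3258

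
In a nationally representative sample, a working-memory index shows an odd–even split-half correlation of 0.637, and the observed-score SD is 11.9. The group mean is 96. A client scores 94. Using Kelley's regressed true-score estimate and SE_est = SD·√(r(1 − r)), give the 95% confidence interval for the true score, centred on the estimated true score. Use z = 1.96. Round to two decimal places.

r_full = 2·0.637 / (1 + 0.637) ≈ 0.7783
T̂ = 0.7783(94) + 0.2217(96) ≈ 94.4435
SE_est = 11.9000*√(0.7783*0.2217) ≈ 4.9435
CI = 94.4435 ± 1.96 * 4.9435 → [84.7542, 104.1328]

[84.75, 104.13]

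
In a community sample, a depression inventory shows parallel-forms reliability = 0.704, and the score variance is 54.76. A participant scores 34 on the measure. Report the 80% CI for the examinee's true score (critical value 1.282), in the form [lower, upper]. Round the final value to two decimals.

[28.84, 39.16]

σ = 54.76^(1/2) = 7.4000
SEM = 7.4000 · √(1 − 0.7040) = 7.4000 · √0.2960 ≈ 7.4000 · 0.5441 ≈ 4.0260
1.282 · SEM ≈ 5.1614
CI = 34 ± 5.1614 → [28.8386, 39.1614]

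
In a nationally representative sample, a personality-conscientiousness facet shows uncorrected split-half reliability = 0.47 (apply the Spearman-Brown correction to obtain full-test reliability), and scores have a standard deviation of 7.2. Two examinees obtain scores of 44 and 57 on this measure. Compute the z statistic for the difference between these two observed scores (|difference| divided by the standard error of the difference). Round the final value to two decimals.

Full-length reliability (Spearman-Brown) = 2(0.47)/(1+0.47) ≈ 0.6395
The standard error of measurement is 7.2000·√(1 − 0.6395) ≈ 7.2000·0.6005 ≈ 4.3233.
SE_diff = SEM · √2 ≈ 4.3233 · 1.4142 ≈ 6.1140
z = 13 / 6.1140 ≈ 2.1263

2.13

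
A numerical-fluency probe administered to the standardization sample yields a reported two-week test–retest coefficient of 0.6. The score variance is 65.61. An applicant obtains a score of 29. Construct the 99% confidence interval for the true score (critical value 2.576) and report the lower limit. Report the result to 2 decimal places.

SD = √65.61 = 8.1000
The standard error of measurement is 8.1000×√(1 − 0.6000) ≈ 8.1000×0.6325 ≈ 5.1229.
Half-width = 2.576×5.1229 ≈ 13.1966
Lower limit = 29 − 13.1966 ≈ 15.8034

15.80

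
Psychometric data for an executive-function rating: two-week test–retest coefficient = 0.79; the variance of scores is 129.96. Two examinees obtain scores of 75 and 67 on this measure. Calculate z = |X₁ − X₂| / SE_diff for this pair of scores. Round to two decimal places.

σ = 129.96^(1/2) = 11.400
The standard error of measurement is 11.400×√(1 − 0.790) ≈ 11.400×0.458 ≈ 5.224.
SE_diff = √2 × SEM ≈ 7.388
z = |75 − 67| / 7.388 = 8 / 7.388 ≈ 1.083

1.08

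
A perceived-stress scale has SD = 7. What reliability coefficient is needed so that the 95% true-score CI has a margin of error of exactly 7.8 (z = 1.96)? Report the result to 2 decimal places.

SEM needed = half-width / z = 7.8/1.96 ≈ 3.97959
r = 1 − (SEM / SD)² = 1 − (3.97959 / 7)² ≈ 1 − 0.32321 ≈ 0.67679

0.68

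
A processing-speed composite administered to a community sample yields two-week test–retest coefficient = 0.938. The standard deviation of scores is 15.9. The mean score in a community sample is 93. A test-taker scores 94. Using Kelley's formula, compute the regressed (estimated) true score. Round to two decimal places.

93.94

T̂ = r·X + (1 − r)·M = 0.938×94 + 0.062×93 = 88.172 + 5.766 ≃ 93.938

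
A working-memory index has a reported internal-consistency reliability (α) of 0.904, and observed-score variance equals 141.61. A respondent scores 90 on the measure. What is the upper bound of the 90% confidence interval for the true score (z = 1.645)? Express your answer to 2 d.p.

σ = 141.61^(1/2) = 11.900
The standard error of measurement is 11.900×√(1 − 0.904) ≈ 11.900×0.310 ≈ 3.687.
1.645 × SEM ≈ 6.065
Upper limit = 90 + 6.065 ≈ 96.065

96.07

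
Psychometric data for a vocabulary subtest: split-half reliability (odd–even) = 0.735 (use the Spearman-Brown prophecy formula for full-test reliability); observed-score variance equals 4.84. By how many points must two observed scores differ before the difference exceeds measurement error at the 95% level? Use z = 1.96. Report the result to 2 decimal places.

SD = √4.84 ≈ 2.200
Full-length reliability (Spearman-Brown) = 2(0.735)/(1+0.735) ≈ 0.847
SEM = 2.200 · √(1 − 0.847) = 2.200 · √0.153 ≈ 2.200 · 0.391 ≈ 0.860
Standard error of the difference = 0.860·√2 ≈ 1.216
Smallest detectable difference = 1.96·1.216 ≈ 2.383

2.38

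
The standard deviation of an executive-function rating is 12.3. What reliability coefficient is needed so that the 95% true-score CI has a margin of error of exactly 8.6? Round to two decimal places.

Required SEM = 8.6 / 1.96 ≈ 4.3878
r = 1 − (4.3878/12.3)² ≈ 1 − 0.1273 ≈ 0.8727

0.87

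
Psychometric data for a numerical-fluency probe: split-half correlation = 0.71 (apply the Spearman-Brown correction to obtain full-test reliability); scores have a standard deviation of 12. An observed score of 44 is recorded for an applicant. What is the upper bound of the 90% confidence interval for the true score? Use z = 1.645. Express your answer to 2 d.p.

52.13

Full-length reliability (Spearman-Brown) = 2(0.71)/(1+0.71) ≃ 0.83041
The standard error of measurement is 12.00000·√(1 − 0.83041) ≃ 12.00000·0.41181 ≃ 4.94177.
1.645 · SEM ≃ 8.12921
Upper limit = 44 + 8.12921 ≃ 52.12921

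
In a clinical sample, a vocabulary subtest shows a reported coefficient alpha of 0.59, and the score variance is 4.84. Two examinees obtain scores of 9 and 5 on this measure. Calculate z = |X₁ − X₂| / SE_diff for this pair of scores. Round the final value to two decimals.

2.01

SD = √4.84 = 2.200
SEM = 2.200 · √(1 − 0.590) = 2.200 · √0.410 ≈ 2.200 · 0.640 ≈ 1.409
SE_diff = √2 · SEM ≈ 1.992
z = |9 − 5| / 1.992 = 4 / 1.992 ≈ 2.008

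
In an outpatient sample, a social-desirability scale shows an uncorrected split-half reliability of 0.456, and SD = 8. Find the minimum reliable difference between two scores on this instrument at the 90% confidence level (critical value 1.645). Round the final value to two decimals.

11.38

Spearman-Brown: r = 2(0.456) / (1 + 0.456) = 0.9120 / 1.4560 ≈ 0.6264
The standard error of measurement is 8.0000*√(1 − 0.6264) ≈ 8.0000*0.6112 ≈ 4.8900.
Standard error of the difference = 4.8900·√2 ≈ 6.9155
Minimum reliable difference = 1.645 * SE_diff ≈ 1.645 * 6.9155 ≈ 11.3760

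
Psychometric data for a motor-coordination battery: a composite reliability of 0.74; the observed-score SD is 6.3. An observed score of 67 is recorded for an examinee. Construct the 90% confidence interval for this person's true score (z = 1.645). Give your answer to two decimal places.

[61.72, 72.28]

SEM = 6.30000 * √(1 − 0.74000) = 6.30000 * √0.26000 ≈ 6.30000 * 0.50990 ≈ 3.21238
Half-width = 1.645*3.21238 ≈ 5.28437
Interval: (61.71563, 72.28437)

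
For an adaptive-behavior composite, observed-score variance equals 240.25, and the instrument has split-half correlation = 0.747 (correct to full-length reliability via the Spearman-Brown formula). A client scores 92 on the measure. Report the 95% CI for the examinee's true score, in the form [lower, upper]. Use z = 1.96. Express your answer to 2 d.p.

SD = √240.25 = 15.5000
Spearman-Brown: r = 2(0.747) / (1 + 0.747) = 1.4940 / 1.7470 ≈ 0.8552
The standard error of measurement is 15.5000×√(1 − 0.8552) ≈ 15.5000×0.3806 ≈ 5.8986.
1.96 × SEM ≈ 11.5612
CI = 92 ± 11.5612 → [80.4388, 103.5612]

[80.44, 103.56]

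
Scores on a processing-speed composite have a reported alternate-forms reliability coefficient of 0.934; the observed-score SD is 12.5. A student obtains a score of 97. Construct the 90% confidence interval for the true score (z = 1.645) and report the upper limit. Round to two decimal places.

The standard error of measurement is 12.5000*√(1 − 0.9340) ≃ 12.5000*0.2569 ≃ 3.2113.
Half-width = 1.645*3.2113 ≃ 5.2826
Upper bound: 97 + 5.2826 = 102.2826

102.28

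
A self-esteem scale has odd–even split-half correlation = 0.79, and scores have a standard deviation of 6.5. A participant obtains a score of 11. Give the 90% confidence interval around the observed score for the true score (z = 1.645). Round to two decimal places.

Spearman-Brown: r = 2(0.79) / (1 + 0.79) = 1.5800 / 1.7900 ≈ 0.8827
The standard error of measurement is 6.5000×√(1 − 0.8827) ≈ 6.5000×0.3425 ≈ 2.2264.
1.645 × SEM ≈ 3.6624
90% CI: 11 ± 3.6624 = [7.3376, 14.6624]

[7.34, 14.66]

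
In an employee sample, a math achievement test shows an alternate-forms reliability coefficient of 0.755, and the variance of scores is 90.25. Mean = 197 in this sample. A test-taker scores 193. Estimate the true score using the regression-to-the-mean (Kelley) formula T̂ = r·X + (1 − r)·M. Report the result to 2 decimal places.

T̂ = r·X + (1 − r)·M = 0.7550*193 + 0.2450*197 = 145.7150 + 48.2650 ≈ 193.9800

193.98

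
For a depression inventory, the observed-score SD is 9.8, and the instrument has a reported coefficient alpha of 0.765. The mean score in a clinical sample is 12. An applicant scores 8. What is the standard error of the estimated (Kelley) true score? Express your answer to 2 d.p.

4.16

SE_est = 9.80000*√(0.76500*0.23500) ≃ 4.15519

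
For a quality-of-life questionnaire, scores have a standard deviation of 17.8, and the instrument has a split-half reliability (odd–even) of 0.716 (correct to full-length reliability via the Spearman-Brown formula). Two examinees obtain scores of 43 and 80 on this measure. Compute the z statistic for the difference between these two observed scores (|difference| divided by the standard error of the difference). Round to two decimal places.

r_full = 2·0.716 / (1 + 0.716) ≈ 0.834
SEM = 17.800 · √(1 − 0.834) = 17.800 · √0.166 ≈ 17.800 · 0.407 ≈ 7.241
SE_diff = SEM · √2 ≈ 7.241 · 1.414 ≈ 10.241
z = |43 − 80| / 10.241 = 37 / 10.241 ≈ 3.613

3.61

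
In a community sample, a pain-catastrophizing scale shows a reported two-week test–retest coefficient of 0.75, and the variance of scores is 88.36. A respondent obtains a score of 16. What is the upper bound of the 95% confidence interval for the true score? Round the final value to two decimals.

SD = √88.36 = 9.400
The standard error of measurement is 9.400×√(1 − 0.750) ≈ 9.400×0.500 ≈ 4.700.
Margin = 1.96 × 4.700 ≈ 9.212
Upper limit = 16 + 9.212 ≈ 25.212

25.21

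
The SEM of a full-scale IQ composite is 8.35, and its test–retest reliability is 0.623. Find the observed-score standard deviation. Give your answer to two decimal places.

13.60

SD = 8.35 / √(1 − 0.623) ≈ 13.599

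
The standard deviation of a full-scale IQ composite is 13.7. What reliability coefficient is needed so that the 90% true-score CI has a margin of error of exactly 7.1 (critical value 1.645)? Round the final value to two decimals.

0.90

SEM needed = half-width / z = 7.1/1.645 ≈ 4.31611
Required reliability = 1 − (SEM/SD)² = 1 − 0.09925 ≈ 0.90075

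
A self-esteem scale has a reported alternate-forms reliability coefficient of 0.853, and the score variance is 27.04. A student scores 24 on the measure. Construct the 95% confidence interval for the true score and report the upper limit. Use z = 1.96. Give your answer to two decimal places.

27.91

SD = √27.04 ≈ 5.200
SEM = 5.200 × √(1 − 0.853) = 5.200 × √0.147 ≈ 5.200 × 0.383 ≈ 1.994
1.96 × SEM ≈ 3.908
Upper limit = 24 + 3.908 ≈ 27.908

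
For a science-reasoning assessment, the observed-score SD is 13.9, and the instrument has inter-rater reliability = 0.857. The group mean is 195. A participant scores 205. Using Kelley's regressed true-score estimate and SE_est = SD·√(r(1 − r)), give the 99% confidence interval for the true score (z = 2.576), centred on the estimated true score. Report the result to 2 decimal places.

T̂ = r·X + (1 − r)·M = 0.8570×205 + 0.1430×195 = 175.6850 + 27.8850 ≃ 203.5700
SE_est = SD × √(r(1 − r)) = 13.9000 × √0.1226 ≃ 13.9000 × 0.3501 ≃ 4.8660
99% CI: 203.5700 ± 12.5348 ≃ (191.0352, 216.1048)

[191.04, 216.10]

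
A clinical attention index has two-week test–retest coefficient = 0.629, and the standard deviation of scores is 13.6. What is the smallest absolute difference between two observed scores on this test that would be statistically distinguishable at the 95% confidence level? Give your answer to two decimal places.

22.96

SEM = 13.600 × √(1 − 0.629) = 13.600 × √0.371 ≃ 13.600 × 0.609 ≃ 8.284
Standard error of the difference = 8.284·√2 ≃ 11.715
Smallest detectable difference = 1.96×11.715 ≃ 22.961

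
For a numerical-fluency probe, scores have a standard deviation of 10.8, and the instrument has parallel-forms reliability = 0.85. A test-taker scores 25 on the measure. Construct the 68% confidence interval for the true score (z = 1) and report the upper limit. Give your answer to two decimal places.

29.18

SEM = 10.800×√(1 − 0.850) ≃ 4.183
Margin = 1 × 4.183 ≃ 4.183
Upper limit = 25 + 4.183 ≃ 29.183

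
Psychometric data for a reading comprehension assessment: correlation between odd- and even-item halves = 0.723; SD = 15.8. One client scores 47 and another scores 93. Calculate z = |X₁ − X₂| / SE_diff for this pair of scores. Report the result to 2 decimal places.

r_full = 2·0.723 / (1 + 0.723) ≈ 0.8392
SEM = 15.8000·√(1 − 0.8392) ≈ 6.3351
SE_diff = SEM · √2 ≈ 6.3351 · 1.4142 ≈ 8.9592
z = 46 / 8.9592 ≈ 5.1344

5.13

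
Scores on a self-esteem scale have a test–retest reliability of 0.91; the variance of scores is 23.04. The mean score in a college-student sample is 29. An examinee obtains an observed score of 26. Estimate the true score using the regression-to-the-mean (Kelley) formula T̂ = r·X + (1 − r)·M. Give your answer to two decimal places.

Estimated true score = 0.9100*26 + (1 − 0.9100)*29 ≈ 26.2700

26.27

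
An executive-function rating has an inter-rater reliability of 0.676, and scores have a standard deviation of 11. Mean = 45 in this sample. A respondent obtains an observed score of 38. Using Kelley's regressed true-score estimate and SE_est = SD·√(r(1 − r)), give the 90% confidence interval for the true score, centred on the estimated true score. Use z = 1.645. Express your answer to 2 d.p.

Estimated true score = 0.6760×38 + (1 − 0.6760)×45 ≈ 40.2680
SE_est = 11.0000·√[r(1 − r)] ≈ 5.1480
CI = 40.2680 ± 1.645 × 5.1480 → [31.7995, 48.7365]

[31.80, 48.74]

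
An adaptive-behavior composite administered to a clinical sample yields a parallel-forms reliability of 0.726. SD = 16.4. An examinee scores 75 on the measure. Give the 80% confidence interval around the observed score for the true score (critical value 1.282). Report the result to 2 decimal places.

[63.99, 86.01]

The standard error of measurement is 16.40000×√(1 − 0.72600) ≈ 16.40000×0.52345 ≈ 8.58458.
Half-width = 1.282×8.58458 ≈ 11.00543
Interval: (63.99457, 86.00543)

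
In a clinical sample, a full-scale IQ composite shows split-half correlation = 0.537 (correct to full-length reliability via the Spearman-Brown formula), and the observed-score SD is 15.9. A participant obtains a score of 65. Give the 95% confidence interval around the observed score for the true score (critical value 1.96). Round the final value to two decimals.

[47.90, 82.10]

Full-length reliability (Spearman-Brown) = 2(0.537)/(1+0.537) ≈ 0.6988
SEM = 15.9000 × √(1 − 0.6988) = 15.9000 × √0.3012 ≈ 15.9000 × 0.5488 ≈ 8.7267
1.96 × SEM ≈ 17.1044
CI = 65 ± 17.1044 → [47.8956, 82.1044]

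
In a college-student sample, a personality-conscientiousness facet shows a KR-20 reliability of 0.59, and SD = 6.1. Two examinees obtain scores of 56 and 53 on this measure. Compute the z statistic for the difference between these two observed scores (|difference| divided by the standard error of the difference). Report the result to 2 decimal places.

SEM = 6.1000 · √(1 − 0.5900) = 6.1000 · √0.4100 ≈ 6.1000 · 0.6403 ≈ 3.9059
SE_diff = SEM · √2 ≈ 3.9059 · 1.4142 ≈ 5.5238
z = 3 / 5.5238 ≈ 0.5431

0.54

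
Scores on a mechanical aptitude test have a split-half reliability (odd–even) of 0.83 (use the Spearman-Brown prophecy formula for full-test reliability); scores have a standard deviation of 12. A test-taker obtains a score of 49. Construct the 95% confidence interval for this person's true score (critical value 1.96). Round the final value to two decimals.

Full-length reliability (Spearman-Brown) = 2(0.83)/(1+0.83) ≈ 0.9071
SEM = 12.0000 · √(1 − 0.9071) = 12.0000 · √0.0929 ≈ 12.0000 · 0.3048 ≈ 3.6575
1.96 · SEM ≈ 7.1686
CI = 49 ± 7.1686 → [41.8314, 56.1686]

[41.83, 56.17]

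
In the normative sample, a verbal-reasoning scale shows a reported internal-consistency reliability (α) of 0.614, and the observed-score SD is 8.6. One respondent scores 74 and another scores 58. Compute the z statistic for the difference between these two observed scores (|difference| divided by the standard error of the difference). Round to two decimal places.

SEM = 8.600·√(1 − 0.614) ≈ 5.343
Standard error of the difference = 5.343·√2 ≈ 7.556
z = 16 / 7.556 ≈ 2.117

2.12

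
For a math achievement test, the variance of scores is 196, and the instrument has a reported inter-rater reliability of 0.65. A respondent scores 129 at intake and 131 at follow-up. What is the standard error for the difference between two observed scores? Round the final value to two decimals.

SD = √196 ≈ 14.0000
SEM = 14.0000*√(1 − 0.6500) ≈ 8.2825
SE_diff = SEM * √2 ≈ 8.2825 * 1.4142 ≈ 11.7132

11.71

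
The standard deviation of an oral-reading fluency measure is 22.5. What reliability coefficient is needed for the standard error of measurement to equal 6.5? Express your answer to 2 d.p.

0.92

r = 1 − (SEM / SD)² = 1 − (6.500 / 22.5)² ≈ 1 − 0.083 ≈ 0.917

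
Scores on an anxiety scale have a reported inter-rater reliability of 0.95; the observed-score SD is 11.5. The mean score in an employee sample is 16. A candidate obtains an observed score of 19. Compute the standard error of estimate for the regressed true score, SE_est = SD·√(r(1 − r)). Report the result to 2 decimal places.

2.51

SE_est = 11.500×√(0.950×0.050) ≃ 2.506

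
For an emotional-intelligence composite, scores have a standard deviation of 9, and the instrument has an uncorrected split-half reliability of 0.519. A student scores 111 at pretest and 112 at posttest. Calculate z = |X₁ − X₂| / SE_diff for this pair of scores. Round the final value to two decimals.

Spearman-Brown: r = 2(0.519) / (1 + 0.519) = 1.03800 / 1.51900 ≃ 0.68334
SEM = 9.00000 * √(1 − 0.68334) = 9.00000 * √0.31666 ≃ 9.00000 * 0.56272 ≃ 5.06450
Standard error of the difference = 5.06450·√2 ≃ 7.16228
z = |111 − 112| / 7.16228 = 1 / 7.16228 ≃ 0.13962

0.14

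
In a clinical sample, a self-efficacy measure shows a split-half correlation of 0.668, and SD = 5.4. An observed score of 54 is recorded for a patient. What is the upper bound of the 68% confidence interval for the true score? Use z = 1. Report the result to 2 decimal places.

56.41

r_full = 2·0.668 / (1 + 0.668) ≈ 0.8010
SEM = 5.4000·√(1 − 0.8010) ≈ 2.4092
1 · SEM ≈ 2.4092
Upper bound: 54 + 2.4092 = 56.4092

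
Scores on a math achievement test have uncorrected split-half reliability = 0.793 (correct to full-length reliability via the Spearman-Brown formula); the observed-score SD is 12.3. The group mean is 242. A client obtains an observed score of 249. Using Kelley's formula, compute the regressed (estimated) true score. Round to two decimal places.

r_full = 2·0.793 / (1 + 0.793) ≈ 0.8846
Estimated true score = 0.8846*249 + (1 − 0.8846)*242 ≈ 248.1919

248.19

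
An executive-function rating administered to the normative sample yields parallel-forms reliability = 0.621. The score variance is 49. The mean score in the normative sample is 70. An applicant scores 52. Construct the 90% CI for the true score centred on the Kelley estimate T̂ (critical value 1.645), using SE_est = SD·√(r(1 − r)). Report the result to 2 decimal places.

[53.24, 64.41]

SD = √49 = 7.000
T̂ = 0.621(52) + 0.379(70) ≈ 58.822
SE_est = SD × √(r(1 − r)) = 7.000 × √0.235 ≈ 7.000 × 0.485 ≈ 3.396
90% CI: 58.822 ± 5.586 ≈ (53.236, 64.408)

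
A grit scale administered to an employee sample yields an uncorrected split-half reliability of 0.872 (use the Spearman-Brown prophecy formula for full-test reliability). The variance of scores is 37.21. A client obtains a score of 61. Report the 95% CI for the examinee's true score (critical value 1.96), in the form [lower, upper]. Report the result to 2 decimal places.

SD = √37.21 = 6.100
Spearman-Brown: r = 2(0.872) / (1 + 0.872) = 1.744 / 1.872 ≈ 0.932
SEM = 6.100 × √(1 − 0.932) = 6.100 × √0.068 ≈ 6.100 × 0.261 ≈ 1.595
Margin = 1.96 × 1.595 ≈ 3.126
CI = 61 ± 3.126 → [57.874, 64.126]

[57.87, 64.13]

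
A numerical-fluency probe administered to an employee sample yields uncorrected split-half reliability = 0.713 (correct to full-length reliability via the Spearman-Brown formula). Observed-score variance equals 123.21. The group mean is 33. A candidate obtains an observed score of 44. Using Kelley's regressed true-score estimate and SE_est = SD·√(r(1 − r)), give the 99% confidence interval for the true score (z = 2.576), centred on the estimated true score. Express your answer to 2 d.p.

SD = √123.21 = 11.10000
Full-length reliability (Spearman-Brown) = 2(0.713)/(1+0.713) ≃ 0.83246
T̂ = r·X + (1 − r)·M = 0.83246*44 + 0.16754*33 ≃ 36.62814 + 5.52890 ≃ 42.15703
SE_est = 11.10000·√[r(1 − r)] ≃ 4.14540
CI = 42.15703 ± 2.576 * 4.14540 → [31.47849, 52.83558]

[31.48, 52.84]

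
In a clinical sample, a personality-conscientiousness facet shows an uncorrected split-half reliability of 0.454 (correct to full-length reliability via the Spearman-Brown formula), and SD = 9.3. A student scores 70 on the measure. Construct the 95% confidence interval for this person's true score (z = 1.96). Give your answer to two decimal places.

r_full = 2·0.454 / (1 + 0.454) ≈ 0.62448
SEM = 9.30000·√(1 − 0.62448) ≈ 5.69898
1.96 · SEM ≈ 11.17000
Interval: (58.83000, 81.17000)

[58.83, 81.17]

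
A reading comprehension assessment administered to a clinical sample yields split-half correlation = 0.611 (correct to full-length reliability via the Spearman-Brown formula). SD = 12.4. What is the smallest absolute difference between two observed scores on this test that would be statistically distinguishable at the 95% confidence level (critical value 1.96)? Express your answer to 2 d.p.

r_full = 2·0.611 / (1 + 0.611) ≃ 0.759
SEM = 12.400*√(1 − 0.759) ≃ 6.093
Standard error of the difference = 6.093·√2 ≃ 8.617
Minimum reliable difference = 1.96 * SE_diff ≃ 1.96 * 8.617 ≃ 16.890

16.89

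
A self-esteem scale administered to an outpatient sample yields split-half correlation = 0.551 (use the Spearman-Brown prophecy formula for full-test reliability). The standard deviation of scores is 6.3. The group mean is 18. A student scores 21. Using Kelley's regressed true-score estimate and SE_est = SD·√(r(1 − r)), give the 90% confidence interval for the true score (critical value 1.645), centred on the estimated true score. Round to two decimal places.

Spearman-Brown: r = 2(0.551) / (1 + 0.551) = 1.1020 / 1.5510 ≈ 0.7105
T̂ = 0.7105(21) + 0.2895(18) ≈ 20.1315
SE_est = SD × √(r(1 − r)) = 6.3000 × √0.2057 ≈ 6.3000 × 0.4535 ≈ 2.8572
90% CI: 20.1315 ± 4.7001 ≈ (15.4314, 24.8316)

[15.43, 24.83]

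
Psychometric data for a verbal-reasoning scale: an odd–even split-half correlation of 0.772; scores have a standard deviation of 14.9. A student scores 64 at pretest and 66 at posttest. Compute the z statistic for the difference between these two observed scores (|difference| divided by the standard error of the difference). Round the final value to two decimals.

0.26

Spearman-Brown: r = 2(0.772) / (1 + 0.772) = 1.5440 / 1.7720 ≈ 0.8713
The standard error of measurement is 14.9000·√(1 − 0.8713) ≈ 14.9000·0.3587 ≈ 5.3447.
SE_diff = SEM · √2 ≈ 5.3447 · 1.4142 ≈ 7.5585
z = 2 / 7.5585 ≈ 0.2646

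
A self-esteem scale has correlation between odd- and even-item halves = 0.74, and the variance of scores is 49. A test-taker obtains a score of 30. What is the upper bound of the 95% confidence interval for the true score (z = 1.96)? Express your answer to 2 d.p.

σ = 49^(1/2) = 7.000
Full-length reliability (Spearman-Brown) = 2(0.74)/(1+0.74) ≈ 0.851
SEM = 7.000 × √(1 − 0.851) = 7.000 × √0.149 ≈ 7.000 × 0.387 ≈ 2.706
Margin = 1.96 × 2.706 ≈ 5.304
Upper limit = 30 + 5.304 ≈ 35.304

35.30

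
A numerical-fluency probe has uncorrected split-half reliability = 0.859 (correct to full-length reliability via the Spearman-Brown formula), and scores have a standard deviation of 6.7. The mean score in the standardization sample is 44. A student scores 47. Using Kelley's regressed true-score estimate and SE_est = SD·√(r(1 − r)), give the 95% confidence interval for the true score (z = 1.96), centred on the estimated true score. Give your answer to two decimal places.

r_full = 2·0.859 / (1 + 0.859) ≃ 0.924
T̂ = 0.924(47) + 0.076(44) ≃ 46.772
SE_est = SD · √(r(1 − r)) = 6.700 · √0.070 ≃ 6.700 · 0.265 ≃ 1.774
CI = 46.772 ± 1.96 · 1.774 → [43.296, 50.249]

[43.30, 50.25]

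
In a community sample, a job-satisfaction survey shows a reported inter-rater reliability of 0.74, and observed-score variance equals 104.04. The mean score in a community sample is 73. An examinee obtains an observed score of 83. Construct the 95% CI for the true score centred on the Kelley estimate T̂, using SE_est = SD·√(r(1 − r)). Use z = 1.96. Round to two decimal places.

SD = √104.04 ≈ 10.200
T̂ = r·X + (1 − r)·M = 0.740*83 + 0.260*73 = 61.420 + 18.980 ≈ 80.400
SE_est = SD * √(r(1 − r)) = 10.200 * √0.192 ≈ 10.200 * 0.439 ≈ 4.474
CI = 80.400 ± 1.96 * 4.474 → [71.631, 89.169]

[71.63, 89.17]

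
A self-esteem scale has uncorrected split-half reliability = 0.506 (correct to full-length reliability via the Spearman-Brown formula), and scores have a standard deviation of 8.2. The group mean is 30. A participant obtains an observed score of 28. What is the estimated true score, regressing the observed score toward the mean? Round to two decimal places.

28.66

r_full = 2·0.506 / (1 + 0.506) ≈ 0.6720
T̂ = 0.6720(28) + 0.3280(30) ≈ 28.6560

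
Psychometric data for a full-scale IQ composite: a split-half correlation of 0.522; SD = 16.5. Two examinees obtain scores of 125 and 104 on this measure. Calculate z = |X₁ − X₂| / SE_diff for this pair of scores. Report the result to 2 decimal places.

r_full = 2·0.522 / (1 + 0.522) ≈ 0.686
SEM = 16.500 × √(1 − 0.686) = 16.500 × √0.314 ≈ 16.500 × 0.560 ≈ 9.247
Standard error of the difference = 9.247·√2 ≈ 13.077
z = 21 / 13.077 ≈ 1.606

1.61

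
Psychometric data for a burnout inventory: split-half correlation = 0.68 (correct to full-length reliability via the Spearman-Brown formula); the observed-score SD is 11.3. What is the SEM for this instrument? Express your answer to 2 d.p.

r_full = 2·0.68 / (1 + 0.68) ≈ 0.810
SEM = 11.300 × √(1 − 0.810) = 11.300 × √0.190 ≈ 11.300 × 0.436 ≈ 4.932

4.93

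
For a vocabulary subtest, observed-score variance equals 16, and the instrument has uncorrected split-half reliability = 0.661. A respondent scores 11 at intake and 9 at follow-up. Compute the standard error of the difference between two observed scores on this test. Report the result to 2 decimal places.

2.56

σ = 16^(1/2) = 4.0000
r_full = 2·0.661 / (1 + 0.661) ≃ 0.7959
SEM = 4.0000 · √(1 − 0.7959) = 4.0000 · √0.2041 ≃ 4.0000 · 0.4518 ≃ 1.8071
SE_diff = SEM · √2 ≃ 1.8071 · 1.4142 ≃ 2.5556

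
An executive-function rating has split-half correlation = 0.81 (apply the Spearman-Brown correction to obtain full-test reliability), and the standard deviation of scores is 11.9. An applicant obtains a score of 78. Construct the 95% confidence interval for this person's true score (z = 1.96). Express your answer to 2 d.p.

r_full = 2·0.81 / (1 + 0.81) ≃ 0.89503
SEM = 11.90000 × √(1 − 0.89503) = 11.90000 × √0.10497 ≃ 11.90000 × 0.32399 ≃ 3.85553
Margin = 1.96 × 3.85553 ≃ 7.55685
95% CI: 78 ± 7.55685 = [70.44315, 85.55685]

[70.44, 85.56]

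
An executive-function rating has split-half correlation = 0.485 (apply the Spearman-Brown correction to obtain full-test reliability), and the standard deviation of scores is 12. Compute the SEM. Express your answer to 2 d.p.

7.07

r_full = 2·0.485 / (1 + 0.485) ≈ 0.6532
SEM = 12.0000 · √(1 − 0.6532) = 12.0000 · √0.3468 ≈ 12.0000 · 0.5889 ≈ 7.0668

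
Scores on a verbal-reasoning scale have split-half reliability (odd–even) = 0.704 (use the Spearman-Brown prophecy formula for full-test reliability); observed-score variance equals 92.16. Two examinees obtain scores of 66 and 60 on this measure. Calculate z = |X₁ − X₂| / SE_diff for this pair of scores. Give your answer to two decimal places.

1.06

SD = √92.16 = 9.600
Spearman-Brown: r = 2(0.704) / (1 + 0.704) = 1.408 / 1.704 ≈ 0.826
SEM = 9.600 · √(1 − 0.826) = 9.600 · √0.174 ≈ 9.600 · 0.417 ≈ 4.001
SE_diff = √2 · SEM ≈ 5.658
z = |66 − 60| / 5.658 = 6 / 5.658 ≈ 1.060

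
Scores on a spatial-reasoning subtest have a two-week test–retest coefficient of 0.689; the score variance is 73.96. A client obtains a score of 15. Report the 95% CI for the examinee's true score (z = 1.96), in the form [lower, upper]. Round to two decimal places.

σ = 73.96^(1/2) = 8.600
SEM = 8.600·√(1 − 0.689) ≃ 4.796
Half-width = 1.96·4.796 ≃ 9.400
CI = 15 ± 9.400 → [5.600, 24.400]

[5.60, 24.40]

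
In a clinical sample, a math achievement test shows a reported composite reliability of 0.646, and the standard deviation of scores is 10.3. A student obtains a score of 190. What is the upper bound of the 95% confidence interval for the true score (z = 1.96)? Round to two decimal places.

202.01

SEM = 10.300 · √(1 − 0.646) = 10.300 · √0.354 ≈ 10.300 · 0.595 ≈ 6.128
1.96 · SEM ≈ 12.011
Upper bound: 190 + 12.011 = 202.011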